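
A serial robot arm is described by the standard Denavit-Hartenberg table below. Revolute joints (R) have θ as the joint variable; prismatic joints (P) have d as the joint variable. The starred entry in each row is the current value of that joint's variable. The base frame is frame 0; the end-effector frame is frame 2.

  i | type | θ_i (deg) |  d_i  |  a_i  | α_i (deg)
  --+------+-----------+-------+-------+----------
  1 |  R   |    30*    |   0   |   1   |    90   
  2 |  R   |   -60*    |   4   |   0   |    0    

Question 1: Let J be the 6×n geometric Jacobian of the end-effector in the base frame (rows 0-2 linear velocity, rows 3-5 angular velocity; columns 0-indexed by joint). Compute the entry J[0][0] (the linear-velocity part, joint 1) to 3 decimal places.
2.964

axis z_0 = ẑ; lever o_n−o_0 = (2.8660,-2.9641,0.0000)
cross product → J_v[:, 0] = (2.9641,2.8660,-0.0000)
J_ω[:, 0] = z_0
entry J[0][0] = 2.9641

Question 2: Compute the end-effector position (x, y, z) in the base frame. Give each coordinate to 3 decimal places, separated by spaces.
2.866 -2.964 0.000

after link 1: o_1 = (0.8660, 0.5000, 0.0000)
after link 2: o_2 = (2.8660, -2.9641, 0.0000)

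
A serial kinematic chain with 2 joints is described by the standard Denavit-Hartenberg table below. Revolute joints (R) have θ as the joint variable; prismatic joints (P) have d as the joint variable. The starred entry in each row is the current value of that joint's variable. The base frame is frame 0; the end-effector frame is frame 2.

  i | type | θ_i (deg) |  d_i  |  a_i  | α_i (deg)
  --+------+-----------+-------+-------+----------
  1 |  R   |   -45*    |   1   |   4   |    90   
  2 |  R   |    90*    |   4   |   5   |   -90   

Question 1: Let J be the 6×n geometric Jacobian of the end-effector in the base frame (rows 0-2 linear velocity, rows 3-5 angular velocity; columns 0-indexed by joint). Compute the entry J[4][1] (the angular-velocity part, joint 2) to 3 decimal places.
axis z_1 = (-0.7071,-0.7071,0.0000); lever o_n−o_1 = (-2.8284,-2.8284,5.0000)
cross product → J_v[:, 1] = (-3.5355,3.5355,0.0000)
J_ω[:, 1] = z_1
entry J[4][1] = -0.7071

-0.707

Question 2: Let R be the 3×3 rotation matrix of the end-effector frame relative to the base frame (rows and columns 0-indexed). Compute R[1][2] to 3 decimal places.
End-effector z-axis (col 2 of R) = (-0.7071,0.7071,0.0000)
R[1][2] = 0.7071

0.707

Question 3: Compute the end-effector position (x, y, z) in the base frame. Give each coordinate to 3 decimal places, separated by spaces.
0.000 -5.657 6.000

after link 1: o_1 = (2.8284, -2.8284, 1.0000)
after link 2: o_2 = (0.0000, -5.6569, 6.0000)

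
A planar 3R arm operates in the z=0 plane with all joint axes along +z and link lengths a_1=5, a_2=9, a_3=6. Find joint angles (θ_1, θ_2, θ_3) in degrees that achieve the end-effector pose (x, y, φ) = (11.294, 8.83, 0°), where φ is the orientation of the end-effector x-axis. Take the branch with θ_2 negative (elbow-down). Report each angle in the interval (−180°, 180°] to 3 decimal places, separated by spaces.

120.003 -90.003 -30.000

wrist centre = target − a_3·(cos φ, sin φ) = (5.2940, 8.8300)
cos θ_2 = (105.9953−5²−9²)/(2·5·9) = -0.0001; θ_2 = -90.0030° (elbow-down)
β = atan2(8.8300,5.2940) = 59.0553°; ψ = atan2(-9.0000,4.9995) = -60.9477°
θ_1 = β − ψ = 120.0030°
θ_3 = φ − θ_1 − θ_2 = -30.0000° (wrapped to (-180°,180°])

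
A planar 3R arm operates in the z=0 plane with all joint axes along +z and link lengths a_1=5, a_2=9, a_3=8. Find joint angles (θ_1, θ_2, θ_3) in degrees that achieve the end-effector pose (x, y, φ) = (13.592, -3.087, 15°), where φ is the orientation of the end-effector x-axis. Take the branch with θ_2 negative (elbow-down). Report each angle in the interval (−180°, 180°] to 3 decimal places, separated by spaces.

45.004 -120.005 90.000

wrist centre = target − a_3·(cos φ, sin φ) = (5.8646, -5.1576)
cos θ_2 = (60.9938−5²−9²)/(2·5·9) = -0.5001; θ_2 = -120.0046° (elbow-down)
β = atan2(-5.1576,5.8646) = -41.3297°; ψ = atan2(-7.7939,0.4994) = -86.3339°
θ_1 = β − ψ = 45.0042°
θ_3 = φ − θ_1 − θ_2 = 90.0003° (wrapped to (-180°,180°])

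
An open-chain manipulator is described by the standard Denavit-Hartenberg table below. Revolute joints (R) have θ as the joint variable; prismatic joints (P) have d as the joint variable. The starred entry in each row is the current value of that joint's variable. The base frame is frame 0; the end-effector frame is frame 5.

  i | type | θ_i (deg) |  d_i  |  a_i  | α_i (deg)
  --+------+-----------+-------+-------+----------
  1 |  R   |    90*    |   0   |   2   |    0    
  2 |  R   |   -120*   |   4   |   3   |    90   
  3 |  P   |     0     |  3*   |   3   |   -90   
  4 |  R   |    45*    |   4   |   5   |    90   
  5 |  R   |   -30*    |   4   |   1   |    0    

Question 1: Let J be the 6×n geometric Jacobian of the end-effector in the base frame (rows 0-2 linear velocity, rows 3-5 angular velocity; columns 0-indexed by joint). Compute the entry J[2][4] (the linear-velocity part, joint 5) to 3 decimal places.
0.866

axis z_4 = (0.2588,-0.9659,0.0000); lever o_n−o_4 = (1.8718,-3.6396,-0.5000)
cross product → J_v[:, 4] = (0.4830,0.1294,0.8660)
J_ω[:, 4] = z_4
entry J[2][4] = 0.8660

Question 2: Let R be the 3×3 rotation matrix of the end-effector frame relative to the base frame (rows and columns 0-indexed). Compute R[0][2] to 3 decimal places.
0.259

End-effector z-axis (col 2 of R) = (0.2588,-0.9659,0.0000)
R[0][2] = 0.2588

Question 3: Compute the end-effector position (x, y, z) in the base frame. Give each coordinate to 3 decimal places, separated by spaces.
after link 1: o_1 = (0.0000, 2.0000, 0.0000)
after link 2: o_2 = (2.5981, 0.5000, 4.0000)
after link 3: o_3 = (3.6962, -3.5981, 4.0000)
after link 4: o_4 = (8.5258, -2.3040, 8.0000)
after link 5: o_5 = (10.3976, -5.9435, 7.5000)

10.398 -5.944 7.500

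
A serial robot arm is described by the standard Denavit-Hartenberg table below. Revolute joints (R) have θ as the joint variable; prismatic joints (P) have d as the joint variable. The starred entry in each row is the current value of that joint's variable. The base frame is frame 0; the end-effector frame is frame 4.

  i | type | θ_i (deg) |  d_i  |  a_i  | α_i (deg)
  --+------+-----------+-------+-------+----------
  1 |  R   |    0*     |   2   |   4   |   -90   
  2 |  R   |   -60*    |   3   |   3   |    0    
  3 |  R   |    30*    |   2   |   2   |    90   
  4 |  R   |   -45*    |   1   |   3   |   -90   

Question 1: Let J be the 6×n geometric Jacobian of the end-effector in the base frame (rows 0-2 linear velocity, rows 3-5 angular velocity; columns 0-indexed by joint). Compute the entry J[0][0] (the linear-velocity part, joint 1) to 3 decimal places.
axis z_0 = ẑ; lever o_n−o_0 = (8.5692,2.8787,7.5248)
cross product → J_v[:, 0] = (-2.8787,8.5692,0.0000)
J_ω[:, 0] = z_0
entry J[0][0] = -2.8787

-2.879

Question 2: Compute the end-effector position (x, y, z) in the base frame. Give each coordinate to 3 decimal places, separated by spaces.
8.569 2.879 7.525

after link 1: o_1 = (4.0000, 0.0000, 2.0000)
after link 2: o_2 = (5.5000, 3.0000, 4.5981)
after link 3: o_3 = (7.2321, 5.0000, 5.5981)
after link 4: o_4 = (8.5692, 2.8787, 7.5248)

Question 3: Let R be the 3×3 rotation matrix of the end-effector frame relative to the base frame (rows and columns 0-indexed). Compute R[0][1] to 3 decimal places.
End-effector y-axis (col 1 of R) = (0.5000,0.0000,-0.8660)
R[0][1] = 0.5000

0.500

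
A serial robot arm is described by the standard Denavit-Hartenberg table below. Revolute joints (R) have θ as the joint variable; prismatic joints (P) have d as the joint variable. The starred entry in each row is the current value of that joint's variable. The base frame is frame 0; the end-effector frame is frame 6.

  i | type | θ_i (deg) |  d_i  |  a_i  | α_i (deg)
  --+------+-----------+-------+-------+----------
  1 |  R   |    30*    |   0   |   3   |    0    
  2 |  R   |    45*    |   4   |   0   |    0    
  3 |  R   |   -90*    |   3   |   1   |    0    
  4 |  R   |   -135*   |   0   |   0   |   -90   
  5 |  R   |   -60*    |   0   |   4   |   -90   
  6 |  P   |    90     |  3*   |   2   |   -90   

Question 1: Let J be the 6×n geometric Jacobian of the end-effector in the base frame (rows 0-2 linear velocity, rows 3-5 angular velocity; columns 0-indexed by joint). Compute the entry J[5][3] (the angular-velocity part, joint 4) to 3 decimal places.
1.000

axis z_3 = (0.0000,0.0000,1.0000); lever o_n−o_3 = (-4.9821,-0.5670,1.9641)
cross product → J_v[:, 3] = (0.5670,-4.9821,0.0000)
J_ω[:, 3] = z_3
entry J[5][3] = 1.0000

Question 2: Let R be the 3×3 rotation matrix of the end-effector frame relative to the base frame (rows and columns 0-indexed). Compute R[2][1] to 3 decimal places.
0.500

End-effector y-axis (col 1 of R) = (0.7500,0.4330,0.5000)
R[2][1] = 0.5000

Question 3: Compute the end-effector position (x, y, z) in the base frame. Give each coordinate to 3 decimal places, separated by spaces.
after link 1: o_1 = (2.5981, 1.5000, 0.0000)
after link 2: o_2 = (2.5981, 1.5000, 4.0000)
after link 3: o_3 = (3.5640, 1.2412, 7.0000)
after link 4: o_4 = (3.5640, 1.2412, 7.0000)
after link 5: o_5 = (1.8320, 0.2412, 10.4641)
after link 6: o_6 = (-1.4180, 0.6742, 8.9641)

-1.418 0.674 8.964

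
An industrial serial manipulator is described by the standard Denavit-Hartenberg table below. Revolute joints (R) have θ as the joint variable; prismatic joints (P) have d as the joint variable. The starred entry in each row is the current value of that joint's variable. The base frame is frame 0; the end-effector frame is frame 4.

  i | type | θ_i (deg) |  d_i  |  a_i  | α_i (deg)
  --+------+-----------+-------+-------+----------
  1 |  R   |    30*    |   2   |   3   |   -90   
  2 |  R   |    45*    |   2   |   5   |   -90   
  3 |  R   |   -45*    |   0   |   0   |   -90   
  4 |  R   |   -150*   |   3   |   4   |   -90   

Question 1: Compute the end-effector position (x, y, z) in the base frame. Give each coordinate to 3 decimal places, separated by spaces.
5.520 0.218 -2.718

after link 1: o_1 = (2.5981, 1.5000, 2.0000)
after link 2: o_2 = (4.6599, 4.9998, -1.5355)
after link 3: o_3 = (4.6599, 4.9998, -1.5355)
after link 4: o_4 = (5.5196, 0.2182, -2.7177)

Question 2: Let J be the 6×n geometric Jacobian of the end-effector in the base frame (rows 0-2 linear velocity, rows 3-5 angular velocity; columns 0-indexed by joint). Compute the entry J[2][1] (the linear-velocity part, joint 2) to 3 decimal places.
axis z_1 = (-0.5000,0.8660,0.0000); lever o_n−o_1 = (2.9216,-1.2818,-4.7177)
cross product → J_v[:, 1] = (-4.0856,-2.3588,-1.8893)
J_ω[:, 1] = z_1
entry J[2][1] = -1.8893

-1.889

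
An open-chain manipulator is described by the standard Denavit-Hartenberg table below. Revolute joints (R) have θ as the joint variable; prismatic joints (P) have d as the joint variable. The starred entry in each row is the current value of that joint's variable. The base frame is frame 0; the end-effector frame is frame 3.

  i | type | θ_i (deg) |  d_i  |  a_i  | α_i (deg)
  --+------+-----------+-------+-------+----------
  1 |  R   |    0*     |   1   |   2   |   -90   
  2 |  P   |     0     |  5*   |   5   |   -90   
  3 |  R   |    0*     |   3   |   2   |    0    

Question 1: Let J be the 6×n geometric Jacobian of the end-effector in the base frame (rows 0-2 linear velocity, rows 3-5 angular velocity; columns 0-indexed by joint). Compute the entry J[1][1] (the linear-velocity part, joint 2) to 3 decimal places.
1.000

prismatic axis z_1 = (0.0000,1.0000,0.0000)
J_v[:, 1] = z_1; J_ω[:, 1] = (0,0,0)
entry J[1][1] = 1.0000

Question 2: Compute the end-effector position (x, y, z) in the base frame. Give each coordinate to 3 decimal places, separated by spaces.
9.000 5.000 -2.000

after link 1: o_1 = (2.0000, 0.0000, 1.0000)
after link 2: o_2 = (7.0000, 5.0000, 1.0000)
after link 3: o_3 = (9.0000, 5.0000, -2.0000)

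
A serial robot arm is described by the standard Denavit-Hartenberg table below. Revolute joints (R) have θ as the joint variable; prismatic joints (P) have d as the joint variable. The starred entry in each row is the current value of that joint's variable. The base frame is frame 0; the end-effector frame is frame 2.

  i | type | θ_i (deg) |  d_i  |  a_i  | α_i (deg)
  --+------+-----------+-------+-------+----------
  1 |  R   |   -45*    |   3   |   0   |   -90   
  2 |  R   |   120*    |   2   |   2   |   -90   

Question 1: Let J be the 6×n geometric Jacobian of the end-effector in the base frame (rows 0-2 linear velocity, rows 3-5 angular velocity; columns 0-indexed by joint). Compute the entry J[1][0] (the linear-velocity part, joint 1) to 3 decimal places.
0.707

axis z_0 = ẑ; lever o_n−o_0 = (0.7071,2.1213,1.2679)
cross product → J_v[:, 0] = (-2.1213,0.7071,0.0000)
J_ω[:, 0] = z_0
entry J[1][0] = 0.7071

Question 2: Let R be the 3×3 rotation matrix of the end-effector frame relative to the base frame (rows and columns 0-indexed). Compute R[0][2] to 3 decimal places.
-0.612

End-effector z-axis (col 2 of R) = (-0.6124,0.6124,0.5000)
R[0][2] = -0.6124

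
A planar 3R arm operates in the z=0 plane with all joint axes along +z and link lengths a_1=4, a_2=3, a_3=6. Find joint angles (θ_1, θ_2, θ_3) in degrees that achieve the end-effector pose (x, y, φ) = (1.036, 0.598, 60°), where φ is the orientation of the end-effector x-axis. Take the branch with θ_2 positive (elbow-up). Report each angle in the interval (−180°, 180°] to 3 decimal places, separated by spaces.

-149.998 89.999 119.999

wrist centre = target − a_3·(cos φ, sin φ) = (-1.9640, -4.5982)
cos θ_2 = (25.0003−4²−3²)/(2·4·3) = 0.0000; θ_2 = 89.9993° (elbow-up)
β = atan2(-4.5982,-1.9640) = -113.1287°; ψ = atan2(3.0000,4.0000) = 36.8696°
θ_1 = β − ψ = -149.9983°
θ_3 = φ − θ_1 − θ_2 = 119.9990° (wrapped to (-180°,180°])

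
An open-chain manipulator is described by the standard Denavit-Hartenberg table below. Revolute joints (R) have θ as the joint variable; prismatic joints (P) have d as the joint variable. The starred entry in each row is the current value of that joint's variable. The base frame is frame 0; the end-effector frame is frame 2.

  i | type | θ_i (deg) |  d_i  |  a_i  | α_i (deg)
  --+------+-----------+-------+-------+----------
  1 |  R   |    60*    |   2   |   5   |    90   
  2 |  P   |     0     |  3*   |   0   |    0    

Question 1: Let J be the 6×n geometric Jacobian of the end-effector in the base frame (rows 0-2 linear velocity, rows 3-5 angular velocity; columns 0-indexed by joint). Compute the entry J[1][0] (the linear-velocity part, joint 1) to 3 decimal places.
5.098

axis z_0 = ẑ; lever o_n−o_0 = (5.0981,2.8301,2.0000)
cross product → J_v[:, 0] = (-2.8301,5.0981,0.0000)
J_ω[:, 0] = z_0
entry J[1][0] = 5.0981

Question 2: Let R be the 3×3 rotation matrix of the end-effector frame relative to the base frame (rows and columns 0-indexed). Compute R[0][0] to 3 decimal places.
End-effector x-axis (col 0 of R) = (0.5000,0.8660,0.0000)
R[0][0] = 0.5000

0.500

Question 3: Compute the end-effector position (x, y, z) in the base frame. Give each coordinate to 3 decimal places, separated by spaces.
5.098 2.830 2.000

after link 1: o_1 = (2.5000, 4.3301, 2.0000)
after link 2: o_2 = (5.0981, 2.8301, 2.0000)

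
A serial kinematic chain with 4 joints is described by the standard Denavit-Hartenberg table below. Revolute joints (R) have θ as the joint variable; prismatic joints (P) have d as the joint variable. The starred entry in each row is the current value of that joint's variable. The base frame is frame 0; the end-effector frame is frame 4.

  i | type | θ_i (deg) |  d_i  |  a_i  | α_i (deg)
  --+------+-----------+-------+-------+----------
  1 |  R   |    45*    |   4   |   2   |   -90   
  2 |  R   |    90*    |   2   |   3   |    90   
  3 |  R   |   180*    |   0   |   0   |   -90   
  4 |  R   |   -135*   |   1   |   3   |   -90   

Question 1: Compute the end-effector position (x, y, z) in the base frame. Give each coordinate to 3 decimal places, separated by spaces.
2.207 3.621 -1.121

after link 1: o_1 = (1.4142, 1.4142, 4.0000)
after link 2: o_2 = (0.0000, 2.8284, 1.0000)
after link 3: o_3 = (0.0000, 2.8284, 1.0000)
after link 4: o_4 = (2.2071, 3.6213, -1.1213)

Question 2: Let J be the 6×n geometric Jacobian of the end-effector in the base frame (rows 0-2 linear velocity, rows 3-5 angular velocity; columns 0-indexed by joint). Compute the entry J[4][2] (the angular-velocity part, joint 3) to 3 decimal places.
axis z_2 = (0.7071,0.7071,0.0000); lever o_n−o_2 = (2.2071,0.7929,-2.1213)
cross product → J_v[:, 2] = (-1.5000,1.5000,-1.0000)
J_ω[:, 2] = z_2
entry J[4][2] = 0.7071

0.707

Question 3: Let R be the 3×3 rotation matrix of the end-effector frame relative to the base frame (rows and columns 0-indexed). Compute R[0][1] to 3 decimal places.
-0.707

End-effector y-axis (col 1 of R) = (-0.7071,0.7071,-0.0000)
R[0][1] = -0.7071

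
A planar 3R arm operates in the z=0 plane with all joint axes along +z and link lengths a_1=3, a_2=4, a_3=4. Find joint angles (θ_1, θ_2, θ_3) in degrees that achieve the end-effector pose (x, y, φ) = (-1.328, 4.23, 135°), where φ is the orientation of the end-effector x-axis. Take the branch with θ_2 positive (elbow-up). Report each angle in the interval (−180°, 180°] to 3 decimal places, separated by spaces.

wrist centre = target − a_3·(cos φ, sin φ) = (1.5004, 1.4016)
cos θ_2 = (4.2157−3²−4²)/(2·3·4) = -0.8660; θ_2 = 149.9986° (elbow-up)
β = atan2(1.4016,1.5004) = 43.0490°; ψ = atan2(2.0001,-0.4641) = 103.0624°
θ_1 = β − ψ = -60.0134°
θ_3 = φ − θ_1 − θ_2 = 45.0148° (wrapped to (-180°,180°])

-60.013 149.999 45.015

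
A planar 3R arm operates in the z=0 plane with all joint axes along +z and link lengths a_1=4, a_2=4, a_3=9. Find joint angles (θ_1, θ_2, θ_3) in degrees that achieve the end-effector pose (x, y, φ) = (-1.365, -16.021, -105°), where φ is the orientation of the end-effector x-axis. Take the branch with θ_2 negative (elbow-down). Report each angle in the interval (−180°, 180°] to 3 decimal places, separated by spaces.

wrist centre = target − a_3·(cos φ, sin φ) = (0.9644, -7.3277)
cos θ_2 = (54.6247−4²−4²)/(2·4·4) = 0.7070; θ_2 = -45.0068° (elbow-down)
β = atan2(-7.3277,0.9644) = -82.5026°; ψ = atan2(-2.8288,6.8281) = -22.5034°
θ_1 = β − ψ = -59.9992°
θ_3 = φ − θ_1 − θ_2 = 0.0060° (wrapped to (-180°,180°])

-59.999 -45.007 0.006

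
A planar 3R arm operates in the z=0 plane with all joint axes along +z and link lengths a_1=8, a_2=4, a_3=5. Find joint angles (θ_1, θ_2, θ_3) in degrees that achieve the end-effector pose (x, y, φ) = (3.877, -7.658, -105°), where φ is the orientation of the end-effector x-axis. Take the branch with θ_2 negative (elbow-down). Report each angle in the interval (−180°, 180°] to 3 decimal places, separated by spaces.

wrist centre = target − a_3·(cos φ, sin φ) = (5.1711, -2.8284)
cos θ_2 = (34.7399−8²−4²)/(2·8·4) = -0.7072; θ_2 = -135.0067° (elbow-down)
β = atan2(-2.8284,5.1711) = -28.6768°; ψ = atan2(-2.8281,5.1712) = -28.6738°
θ_1 = β − ψ = -0.0030°
θ_3 = φ − θ_1 − θ_2 = 30.0097° (wrapped to (-180°,180°])

-0.003 -135.007 30.010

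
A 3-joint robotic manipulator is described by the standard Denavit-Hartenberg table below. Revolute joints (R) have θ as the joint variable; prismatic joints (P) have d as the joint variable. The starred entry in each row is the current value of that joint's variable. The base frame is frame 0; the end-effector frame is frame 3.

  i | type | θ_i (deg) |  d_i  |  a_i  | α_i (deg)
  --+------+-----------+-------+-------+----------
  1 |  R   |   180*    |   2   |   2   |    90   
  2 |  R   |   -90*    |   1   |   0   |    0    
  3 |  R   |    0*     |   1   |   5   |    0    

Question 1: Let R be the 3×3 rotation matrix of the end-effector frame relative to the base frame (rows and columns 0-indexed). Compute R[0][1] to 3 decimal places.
End-effector y-axis (col 1 of R) = (-1.0000,0.0000,0.0000)
R[0][1] = -1.0000

-1.000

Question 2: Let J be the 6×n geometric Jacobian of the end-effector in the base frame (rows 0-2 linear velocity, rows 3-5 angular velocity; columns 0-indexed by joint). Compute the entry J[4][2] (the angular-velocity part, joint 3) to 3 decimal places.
axis z_2 = (0.0000,1.0000,0.0000); lever o_n−o_2 = (-0.0000,1.0000,-5.0000)
cross product → J_v[:, 2] = (-5.0000,0.0000,0.0000)
J_ω[:, 2] = z_2
entry J[4][2] = 1.0000

1.000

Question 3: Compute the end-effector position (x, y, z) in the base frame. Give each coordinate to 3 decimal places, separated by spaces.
after link 1: o_1 = (-2.0000, 0.0000, 2.0000)
after link 2: o_2 = (-2.0000, 1.0000, 2.0000)
after link 3: o_3 = (-2.0000, 2.0000, -3.0000)

-2.000 2.000 -3.000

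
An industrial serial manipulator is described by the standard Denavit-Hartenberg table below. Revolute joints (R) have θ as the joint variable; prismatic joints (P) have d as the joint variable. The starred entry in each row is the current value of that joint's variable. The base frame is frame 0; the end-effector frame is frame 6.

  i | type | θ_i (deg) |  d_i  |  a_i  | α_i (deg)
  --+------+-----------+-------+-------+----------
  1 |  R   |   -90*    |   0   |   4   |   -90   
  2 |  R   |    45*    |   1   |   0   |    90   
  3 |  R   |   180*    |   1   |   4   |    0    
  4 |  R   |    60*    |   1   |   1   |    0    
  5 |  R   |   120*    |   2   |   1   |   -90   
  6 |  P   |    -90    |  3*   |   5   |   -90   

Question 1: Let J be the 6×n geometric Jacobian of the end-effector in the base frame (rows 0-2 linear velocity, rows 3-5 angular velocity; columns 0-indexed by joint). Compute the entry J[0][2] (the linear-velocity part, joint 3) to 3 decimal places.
axis z_2 = (0.0000,-0.7071,0.7071); lever o_n−o_2 = (2.1340,-3.8891,8.8388)
cross product → J_v[:, 2] = (-3.5000,1.5089,1.5089)
J_ω[:, 2] = z_2
entry J[0][2] = -3.5000

-3.500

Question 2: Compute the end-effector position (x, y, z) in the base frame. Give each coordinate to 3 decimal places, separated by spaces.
after link 1: o_1 = (0.0000, -4.0000, 0.0000)
after link 2: o_2 = (1.0000, -4.0000, 0.0000)
after link 3: o_3 = (1.0000, -1.8787, 3.5355)
after link 4: o_4 = (0.1340, -2.2322, 4.5962)
after link 5: o_5 = (0.1340, -4.3536, 5.3033)
after link 6: o_6 = (3.1340, -7.8891, 8.8388)

3.134 -7.889 8.839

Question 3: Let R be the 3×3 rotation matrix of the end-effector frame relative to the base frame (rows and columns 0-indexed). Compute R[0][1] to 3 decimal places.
-1.000

End-effector y-axis (col 1 of R) = (-1.0000,0.0000,0.0000)
R[0][1] = -1.0000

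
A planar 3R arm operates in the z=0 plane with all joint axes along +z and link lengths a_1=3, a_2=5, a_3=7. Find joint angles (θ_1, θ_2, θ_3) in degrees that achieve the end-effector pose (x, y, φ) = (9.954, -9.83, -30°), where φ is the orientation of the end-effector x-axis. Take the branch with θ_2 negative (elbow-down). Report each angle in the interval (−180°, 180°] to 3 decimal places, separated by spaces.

-30.007 -44.995 45.002

wrist centre = target − a_3·(cos φ, sin φ) = (3.8918, -6.3300)
cos θ_2 = (55.2152−3²−5²)/(2·3·5) = 0.7072; θ_2 = -44.9947° (elbow-down)
β = atan2(-6.3300,3.8918) = -58.4159°; ψ = atan2(-3.5352,6.5359) = -28.4087°
θ_1 = β − ψ = -30.0072°
θ_3 = φ − θ_1 − θ_2 = 45.0019° (wrapped to (-180°,180°])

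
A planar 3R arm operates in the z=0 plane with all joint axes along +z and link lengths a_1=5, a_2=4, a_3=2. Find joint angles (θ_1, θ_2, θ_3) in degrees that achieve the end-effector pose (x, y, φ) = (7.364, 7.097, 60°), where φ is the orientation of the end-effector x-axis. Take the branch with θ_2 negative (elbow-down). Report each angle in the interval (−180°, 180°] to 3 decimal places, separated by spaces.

59.997 -45.002 45.005

wrist centre = target − a_3·(cos φ, sin φ) = (6.3640, 5.3649)
cos θ_2 = (69.2832−5²−4²)/(2·5·4) = 0.7071; θ_2 = -45.0022° (elbow-down)
β = atan2(5.3649,6.3640) = 40.1314°; ψ = atan2(-2.8285,7.8283) = -19.8659°
θ_1 = β − ψ = 59.9973°
θ_3 = φ − θ_1 − θ_2 = 45.0050° (wrapped to (-180°,180°])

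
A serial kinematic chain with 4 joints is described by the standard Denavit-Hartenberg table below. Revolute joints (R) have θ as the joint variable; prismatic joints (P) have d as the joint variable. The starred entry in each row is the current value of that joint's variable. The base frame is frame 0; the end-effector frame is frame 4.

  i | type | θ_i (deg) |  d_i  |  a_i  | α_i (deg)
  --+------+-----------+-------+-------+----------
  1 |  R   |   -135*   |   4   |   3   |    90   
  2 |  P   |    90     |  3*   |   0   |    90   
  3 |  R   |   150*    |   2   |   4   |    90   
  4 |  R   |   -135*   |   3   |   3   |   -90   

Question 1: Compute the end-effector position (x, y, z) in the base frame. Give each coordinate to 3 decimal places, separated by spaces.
after link 1: o_1 = (-2.1213, -2.1213, 4.0000)
after link 2: o_2 = (-4.2426, -0.0000, 4.0000)
after link 3: o_3 = (-7.0711, -0.0000, 0.5359)
after link 4: o_4 = (-6.6582, 2.5871, 3.8730)

-6.658 2.587 3.873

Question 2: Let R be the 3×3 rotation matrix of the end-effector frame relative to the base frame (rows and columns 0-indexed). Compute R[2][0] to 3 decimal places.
0.612

End-effector x-axis (col 0 of R) = (0.7500,0.2500,0.6124)
R[2][0] = 0.6124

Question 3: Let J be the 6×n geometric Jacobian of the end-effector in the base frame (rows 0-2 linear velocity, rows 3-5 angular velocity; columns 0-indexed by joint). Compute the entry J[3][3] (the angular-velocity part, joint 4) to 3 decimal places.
-0.612

axis z_3 = (-0.6124,0.6124,0.5000); lever o_n−o_3 = (0.4129,2.5871,3.3371)
cross product → J_v[:, 3] = (0.7500,2.2500,-1.8371)
J_ω[:, 3] = z_3
entry J[3][3] = -0.6124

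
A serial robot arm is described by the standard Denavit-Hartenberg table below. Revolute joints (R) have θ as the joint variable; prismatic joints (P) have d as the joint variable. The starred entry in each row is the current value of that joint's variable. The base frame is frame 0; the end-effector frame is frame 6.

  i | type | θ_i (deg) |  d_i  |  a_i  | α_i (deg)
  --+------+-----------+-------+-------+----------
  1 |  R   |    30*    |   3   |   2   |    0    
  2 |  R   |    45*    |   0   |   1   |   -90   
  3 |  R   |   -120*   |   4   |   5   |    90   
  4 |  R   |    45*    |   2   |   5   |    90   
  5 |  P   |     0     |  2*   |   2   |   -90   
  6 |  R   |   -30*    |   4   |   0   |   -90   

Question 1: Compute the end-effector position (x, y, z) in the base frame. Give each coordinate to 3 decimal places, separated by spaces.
-8.103 -6.591 9.841

after link 1: o_1 = (1.7321, 1.0000, 3.0000)
after link 2: o_2 = (1.9909, 1.9659, 3.0000)
after link 3: o_3 = (-2.5199, 0.5864, 7.3301)
after link 4: o_4 = (-6.8408, -1.8791, 9.3920)
after link 5: o_5 = (-7.2068, -3.2451, 11.8415)
after link 6: o_6 = (-8.1034, -6.5912, 9.8415)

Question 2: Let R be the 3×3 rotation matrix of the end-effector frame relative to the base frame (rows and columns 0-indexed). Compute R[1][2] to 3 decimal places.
End-effector z-axis (col 2 of R) = (-0.8995,0.3750,-0.2241)
R[1][2] = 0.3750

0.375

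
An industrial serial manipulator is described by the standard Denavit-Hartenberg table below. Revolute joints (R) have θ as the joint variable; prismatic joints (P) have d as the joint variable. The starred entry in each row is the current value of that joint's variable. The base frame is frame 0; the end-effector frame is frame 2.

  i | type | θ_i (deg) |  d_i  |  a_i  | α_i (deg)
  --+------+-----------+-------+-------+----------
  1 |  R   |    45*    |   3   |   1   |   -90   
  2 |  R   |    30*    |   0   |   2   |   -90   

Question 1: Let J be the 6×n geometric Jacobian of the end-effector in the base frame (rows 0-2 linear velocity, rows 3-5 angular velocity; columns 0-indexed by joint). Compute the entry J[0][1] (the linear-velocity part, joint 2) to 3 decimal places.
axis z_1 = (-0.7071,0.7071,0.0000); lever o_n−o_1 = (1.2247,1.2247,-1.0000)
cross product → J_v[:, 1] = (-0.7071,-0.7071,-1.7321)
J_ω[:, 1] = z_1
entry J[0][1] = -0.7071

-0.707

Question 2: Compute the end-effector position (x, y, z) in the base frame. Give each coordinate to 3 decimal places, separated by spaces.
after link 1: o_1 = (0.7071, 0.7071, 3.0000)
after link 2: o_2 = (1.9319, 1.9319, 2.0000)

1.932 1.932 2.000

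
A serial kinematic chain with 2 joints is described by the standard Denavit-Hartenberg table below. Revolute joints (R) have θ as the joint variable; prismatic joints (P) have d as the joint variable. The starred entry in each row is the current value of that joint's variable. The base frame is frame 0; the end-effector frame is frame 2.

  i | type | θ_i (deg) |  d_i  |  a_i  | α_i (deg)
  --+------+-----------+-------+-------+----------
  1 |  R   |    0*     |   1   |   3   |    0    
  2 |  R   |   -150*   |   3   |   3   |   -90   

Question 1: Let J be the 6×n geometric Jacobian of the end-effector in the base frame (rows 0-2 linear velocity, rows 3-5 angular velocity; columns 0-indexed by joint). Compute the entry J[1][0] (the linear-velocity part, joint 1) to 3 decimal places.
axis z_0 = ẑ; lever o_n−o_0 = (0.4019,-1.5000,4.0000)
cross product → J_v[:, 0] = (1.5000,0.4019,-0.0000)
J_ω[:, 0] = z_0
entry J[1][0] = 0.4019

0.402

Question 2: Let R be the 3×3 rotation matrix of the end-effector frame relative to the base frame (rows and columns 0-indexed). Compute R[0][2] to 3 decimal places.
End-effector z-axis (col 2 of R) = (0.5000,-0.8660,0.0000)
R[0][2] = 0.5000

0.500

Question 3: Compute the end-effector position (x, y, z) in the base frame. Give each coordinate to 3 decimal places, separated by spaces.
0.402 -1.500 4.000

after link 1: o_1 = (3.0000, 0.0000, 1.0000)
after link 2: o_2 = (0.4019, -1.5000, 4.0000)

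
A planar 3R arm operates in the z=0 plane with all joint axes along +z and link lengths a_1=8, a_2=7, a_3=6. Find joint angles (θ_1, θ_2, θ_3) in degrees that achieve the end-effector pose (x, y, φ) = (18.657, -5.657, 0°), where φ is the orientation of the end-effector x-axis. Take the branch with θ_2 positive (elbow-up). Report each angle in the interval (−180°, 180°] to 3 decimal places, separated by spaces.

wrist centre = target − a_3·(cos φ, sin φ) = (12.6570, -5.6570)
cos θ_2 = (192.2013−8²−7²)/(2·8·7) = 0.7072; θ_2 = 44.9961° (elbow-up)
β = atan2(-5.6570,12.6570) = -24.0821°; ψ = atan2(4.9494,12.9501) = 20.9164°
θ_1 = β − ψ = -44.9985°
θ_3 = φ − θ_1 − θ_2 = 0.0024° (wrapped to (-180°,180°])

-44.999 44.996 0.002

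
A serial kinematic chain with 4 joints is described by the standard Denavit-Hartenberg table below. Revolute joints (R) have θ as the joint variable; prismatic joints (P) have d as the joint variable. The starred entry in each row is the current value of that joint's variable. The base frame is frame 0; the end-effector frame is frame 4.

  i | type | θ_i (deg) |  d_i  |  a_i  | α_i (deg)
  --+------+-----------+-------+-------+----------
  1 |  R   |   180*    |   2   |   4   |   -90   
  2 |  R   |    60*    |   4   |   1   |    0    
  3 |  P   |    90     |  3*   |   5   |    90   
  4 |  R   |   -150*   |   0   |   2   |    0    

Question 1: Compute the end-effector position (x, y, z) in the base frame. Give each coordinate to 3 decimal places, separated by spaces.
after link 1: o_1 = (-4.0000, 0.0000, 2.0000)
after link 2: o_2 = (-4.5000, -4.0000, 1.1340)
after link 3: o_3 = (-0.1699, -7.0000, -1.3660)
after link 4: o_4 = (-1.6699, -6.0000, -0.5000)

-1.670 -6.000 -0.500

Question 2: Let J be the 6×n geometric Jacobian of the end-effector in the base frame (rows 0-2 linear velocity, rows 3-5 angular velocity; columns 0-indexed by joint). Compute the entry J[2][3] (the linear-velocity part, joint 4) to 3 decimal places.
-0.500

axis z_3 = (-0.5000,-0.0000,-0.8660); lever o_n−o_3 = (-1.5000,1.0000,0.8660)
cross product → J_v[:, 3] = (0.8660,1.7321,-0.5000)
J_ω[:, 3] = z_3
entry J[2][3] = -0.5000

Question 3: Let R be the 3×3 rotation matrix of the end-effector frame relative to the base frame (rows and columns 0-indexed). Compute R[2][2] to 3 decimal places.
-0.866

End-effector z-axis (col 2 of R) = (-0.5000,-0.0000,-0.8660)
R[2][2] = -0.8660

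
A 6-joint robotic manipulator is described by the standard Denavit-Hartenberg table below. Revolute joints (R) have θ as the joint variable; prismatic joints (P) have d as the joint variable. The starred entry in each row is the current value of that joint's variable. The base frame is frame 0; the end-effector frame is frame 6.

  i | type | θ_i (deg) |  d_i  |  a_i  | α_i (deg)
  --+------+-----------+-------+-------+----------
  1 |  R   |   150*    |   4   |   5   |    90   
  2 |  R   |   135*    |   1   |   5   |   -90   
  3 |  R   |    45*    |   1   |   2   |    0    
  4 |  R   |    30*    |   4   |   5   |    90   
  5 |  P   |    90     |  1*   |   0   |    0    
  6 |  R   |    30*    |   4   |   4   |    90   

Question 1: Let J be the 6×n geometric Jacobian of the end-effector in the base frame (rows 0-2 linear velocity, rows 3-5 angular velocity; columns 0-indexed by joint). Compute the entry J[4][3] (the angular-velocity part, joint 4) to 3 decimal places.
-0.354

axis z_3 = (0.6124,-0.3536,-0.7071); lever o_n−o_3 = (7.2020,-6.0098,-1.3138)
cross product → J_v[:, 3] = (-3.7851,-4.2880,-1.1340)
J_ω[:, 3] = z_3
entry J[4][3] = -0.3536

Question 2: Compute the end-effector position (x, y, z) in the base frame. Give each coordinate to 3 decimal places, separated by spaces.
7.205 -6.490 6.515

after link 1: o_1 = (-4.3301, 2.5000, 4.0000)
after link 2: o_2 = (-0.7683, 1.5983, 7.5355)
after link 3: o_3 = (0.0030, -0.4800, 7.8284)
after link 4: o_4 = (0.8302, -6.5344, 5.9151)
after link 5: o_5 = (1.5511, -6.6517, 6.5981)
after link 6: o_6 = (7.2050, -6.4899, 6.5146)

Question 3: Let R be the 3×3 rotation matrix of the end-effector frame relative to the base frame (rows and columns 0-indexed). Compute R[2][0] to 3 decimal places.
-0.704

End-effector x-axis (col 0 of R) = (0.6926,0.1578,-0.7039)
R[2][0] = -0.7039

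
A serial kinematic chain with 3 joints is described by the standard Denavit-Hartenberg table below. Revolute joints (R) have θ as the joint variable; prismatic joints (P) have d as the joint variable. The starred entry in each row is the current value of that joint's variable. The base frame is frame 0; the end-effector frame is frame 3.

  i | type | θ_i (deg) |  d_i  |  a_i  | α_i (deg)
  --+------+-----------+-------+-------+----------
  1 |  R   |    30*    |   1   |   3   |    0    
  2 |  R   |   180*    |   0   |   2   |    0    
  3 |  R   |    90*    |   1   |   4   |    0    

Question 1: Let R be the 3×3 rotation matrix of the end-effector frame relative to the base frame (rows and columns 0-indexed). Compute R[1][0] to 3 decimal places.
End-effector x-axis (col 0 of R) = (0.5000,-0.8660,0.0000)
R[1][0] = -0.8660

-0.866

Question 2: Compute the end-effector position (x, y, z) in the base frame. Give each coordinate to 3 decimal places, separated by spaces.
2.866 -2.964 2.000

after link 1: o_1 = (2.5981, 1.5000, 1.0000)
after link 2: o_2 = (0.8660, 0.5000, 1.0000)
after link 3: o_3 = (2.8660, -2.9641, 2.0000)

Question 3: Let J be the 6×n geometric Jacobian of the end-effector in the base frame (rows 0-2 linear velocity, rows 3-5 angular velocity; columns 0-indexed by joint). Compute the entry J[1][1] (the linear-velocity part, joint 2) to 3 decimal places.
0.268

axis z_1 = (0.0000,0.0000,1.0000); lever o_n−o_1 = (0.2679,-4.4641,1.0000)
cross product → J_v[:, 1] = (4.4641,0.2679,-0.0000)
J_ω[:, 1] = z_1
entry J[1][1] = 0.2679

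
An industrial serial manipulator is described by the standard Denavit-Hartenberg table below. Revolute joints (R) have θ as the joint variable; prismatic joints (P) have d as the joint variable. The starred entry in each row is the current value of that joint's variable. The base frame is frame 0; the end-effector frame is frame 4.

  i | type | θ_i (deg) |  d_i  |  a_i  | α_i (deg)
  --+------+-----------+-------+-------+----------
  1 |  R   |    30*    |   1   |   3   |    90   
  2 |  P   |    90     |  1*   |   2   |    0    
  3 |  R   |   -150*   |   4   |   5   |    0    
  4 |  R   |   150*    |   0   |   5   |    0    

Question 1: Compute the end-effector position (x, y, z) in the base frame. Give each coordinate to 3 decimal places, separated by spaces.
after link 1: o_1 = (2.5981, 1.5000, 1.0000)
after link 2: o_2 = (3.0981, 0.6340, 3.0000)
after link 3: o_3 = (7.2631, -1.5801, -1.3301)
after link 4: o_4 = (7.2631, -1.5801, 3.6699)

7.263 -1.580 3.670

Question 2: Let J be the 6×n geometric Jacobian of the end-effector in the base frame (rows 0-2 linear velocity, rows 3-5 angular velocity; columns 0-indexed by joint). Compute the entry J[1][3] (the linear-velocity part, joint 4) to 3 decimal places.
axis z_3 = (0.5000,-0.8660,0.0000); lever o_n−o_3 = (0.0000,0.0000,5.0000)
cross product → J_v[:, 3] = (-4.3301,-2.5000,0.0000)
J_ω[:, 3] = z_3
entry J[1][3] = -2.5000

-2.500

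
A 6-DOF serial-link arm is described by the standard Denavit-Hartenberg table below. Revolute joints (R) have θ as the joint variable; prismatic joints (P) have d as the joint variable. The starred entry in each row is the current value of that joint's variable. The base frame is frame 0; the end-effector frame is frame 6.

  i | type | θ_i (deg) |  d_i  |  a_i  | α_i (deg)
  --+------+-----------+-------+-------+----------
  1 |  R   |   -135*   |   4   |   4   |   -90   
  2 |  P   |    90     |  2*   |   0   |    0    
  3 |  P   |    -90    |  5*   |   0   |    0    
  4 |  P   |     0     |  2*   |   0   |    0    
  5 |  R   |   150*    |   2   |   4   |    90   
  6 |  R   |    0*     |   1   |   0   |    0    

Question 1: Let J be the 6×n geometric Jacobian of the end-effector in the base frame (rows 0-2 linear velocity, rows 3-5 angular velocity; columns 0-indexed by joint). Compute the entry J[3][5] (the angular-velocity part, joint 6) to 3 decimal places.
axis z_5 = (-0.3536,-0.3536,-0.8660); lever o_n−o_5 = (-0.3536,-0.3536,-0.8660)
cross product → J_v[:, 5] = (0.0000,0.0000,-0.0000)
J_ω[:, 5] = z_5
entry J[3][5] = -0.3536

-0.354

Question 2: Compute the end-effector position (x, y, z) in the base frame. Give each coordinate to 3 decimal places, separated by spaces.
7.046 -8.511 1.134

after link 1: o_1 = (-2.8284, -2.8284, 4.0000)
after link 2: o_2 = (-1.4142, -4.2426, 4.0000)
after link 3: o_3 = (2.1213, -7.7782, 4.0000)
after link 4: o_4 = (3.5355, -9.1924, 4.0000)
after link 5: o_5 = (7.3992, -8.1571, 2.0000)
after link 6: o_6 = (7.0457, -8.5107, 1.1340)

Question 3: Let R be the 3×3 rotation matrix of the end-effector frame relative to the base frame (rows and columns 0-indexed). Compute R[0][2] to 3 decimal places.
-0.354

End-effector z-axis (col 2 of R) = (-0.3536,-0.3536,-0.8660)
R[0][2] = -0.3536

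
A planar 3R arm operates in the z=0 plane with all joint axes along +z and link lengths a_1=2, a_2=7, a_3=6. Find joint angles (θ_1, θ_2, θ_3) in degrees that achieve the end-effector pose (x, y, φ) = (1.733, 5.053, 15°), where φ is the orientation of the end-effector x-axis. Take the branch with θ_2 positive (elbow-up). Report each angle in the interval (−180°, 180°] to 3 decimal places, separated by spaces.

wrist centre = target − a_3·(cos φ, sin φ) = (-4.0626, 3.5001)
cos θ_2 = (28.7550−2²−7²)/(2·2·7) = -0.8659; θ_2 = 149.9850° (elbow-up)
β = atan2(3.5001,-4.0626) = 139.2535°; ψ = atan2(3.5016,-4.0613) = 139.2324°
θ_1 = β − ψ = 0.0212°
θ_3 = φ − θ_1 − θ_2 = -135.0062° (wrapped to (-180°,180°])

0.021 149.985 -135.006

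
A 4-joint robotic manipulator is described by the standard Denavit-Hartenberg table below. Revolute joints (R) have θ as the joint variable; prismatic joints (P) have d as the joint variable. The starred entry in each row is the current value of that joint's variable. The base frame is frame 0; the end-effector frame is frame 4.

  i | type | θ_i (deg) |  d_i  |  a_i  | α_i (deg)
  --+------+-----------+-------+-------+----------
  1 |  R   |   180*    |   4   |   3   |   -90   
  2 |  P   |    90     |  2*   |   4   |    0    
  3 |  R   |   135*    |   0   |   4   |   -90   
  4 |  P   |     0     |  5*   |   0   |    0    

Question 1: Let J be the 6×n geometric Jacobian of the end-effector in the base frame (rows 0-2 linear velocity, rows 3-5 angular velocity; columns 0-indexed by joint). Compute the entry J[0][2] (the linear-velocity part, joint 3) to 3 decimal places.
axis z_2 = (-0.0000,-1.0000,0.0000); lever o_n−o_2 = (-0.7071,0.0000,6.3640)
cross product → J_v[:, 2] = (-6.3640,0.0000,-0.7071)
J_ω[:, 2] = z_2
entry J[0][2] = -6.3640

-6.364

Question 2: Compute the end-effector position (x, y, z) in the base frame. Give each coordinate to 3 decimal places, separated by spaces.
after link 1: o_1 = (-3.0000, 0.0000, 4.0000)
after link 2: o_2 = (-3.0000, -2.0000, 0.0000)
after link 3: o_3 = (-0.1716, -2.0000, 2.8284)
after link 4: o_4 = (-3.7071, -2.0000, 6.3640)

-3.707 -2.000 6.364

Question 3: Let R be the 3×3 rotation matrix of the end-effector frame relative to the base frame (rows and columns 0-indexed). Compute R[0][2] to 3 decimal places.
-0.707

End-effector z-axis (col 2 of R) = (-0.7071,0.0000,0.7071)
R[0][2] = -0.7071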